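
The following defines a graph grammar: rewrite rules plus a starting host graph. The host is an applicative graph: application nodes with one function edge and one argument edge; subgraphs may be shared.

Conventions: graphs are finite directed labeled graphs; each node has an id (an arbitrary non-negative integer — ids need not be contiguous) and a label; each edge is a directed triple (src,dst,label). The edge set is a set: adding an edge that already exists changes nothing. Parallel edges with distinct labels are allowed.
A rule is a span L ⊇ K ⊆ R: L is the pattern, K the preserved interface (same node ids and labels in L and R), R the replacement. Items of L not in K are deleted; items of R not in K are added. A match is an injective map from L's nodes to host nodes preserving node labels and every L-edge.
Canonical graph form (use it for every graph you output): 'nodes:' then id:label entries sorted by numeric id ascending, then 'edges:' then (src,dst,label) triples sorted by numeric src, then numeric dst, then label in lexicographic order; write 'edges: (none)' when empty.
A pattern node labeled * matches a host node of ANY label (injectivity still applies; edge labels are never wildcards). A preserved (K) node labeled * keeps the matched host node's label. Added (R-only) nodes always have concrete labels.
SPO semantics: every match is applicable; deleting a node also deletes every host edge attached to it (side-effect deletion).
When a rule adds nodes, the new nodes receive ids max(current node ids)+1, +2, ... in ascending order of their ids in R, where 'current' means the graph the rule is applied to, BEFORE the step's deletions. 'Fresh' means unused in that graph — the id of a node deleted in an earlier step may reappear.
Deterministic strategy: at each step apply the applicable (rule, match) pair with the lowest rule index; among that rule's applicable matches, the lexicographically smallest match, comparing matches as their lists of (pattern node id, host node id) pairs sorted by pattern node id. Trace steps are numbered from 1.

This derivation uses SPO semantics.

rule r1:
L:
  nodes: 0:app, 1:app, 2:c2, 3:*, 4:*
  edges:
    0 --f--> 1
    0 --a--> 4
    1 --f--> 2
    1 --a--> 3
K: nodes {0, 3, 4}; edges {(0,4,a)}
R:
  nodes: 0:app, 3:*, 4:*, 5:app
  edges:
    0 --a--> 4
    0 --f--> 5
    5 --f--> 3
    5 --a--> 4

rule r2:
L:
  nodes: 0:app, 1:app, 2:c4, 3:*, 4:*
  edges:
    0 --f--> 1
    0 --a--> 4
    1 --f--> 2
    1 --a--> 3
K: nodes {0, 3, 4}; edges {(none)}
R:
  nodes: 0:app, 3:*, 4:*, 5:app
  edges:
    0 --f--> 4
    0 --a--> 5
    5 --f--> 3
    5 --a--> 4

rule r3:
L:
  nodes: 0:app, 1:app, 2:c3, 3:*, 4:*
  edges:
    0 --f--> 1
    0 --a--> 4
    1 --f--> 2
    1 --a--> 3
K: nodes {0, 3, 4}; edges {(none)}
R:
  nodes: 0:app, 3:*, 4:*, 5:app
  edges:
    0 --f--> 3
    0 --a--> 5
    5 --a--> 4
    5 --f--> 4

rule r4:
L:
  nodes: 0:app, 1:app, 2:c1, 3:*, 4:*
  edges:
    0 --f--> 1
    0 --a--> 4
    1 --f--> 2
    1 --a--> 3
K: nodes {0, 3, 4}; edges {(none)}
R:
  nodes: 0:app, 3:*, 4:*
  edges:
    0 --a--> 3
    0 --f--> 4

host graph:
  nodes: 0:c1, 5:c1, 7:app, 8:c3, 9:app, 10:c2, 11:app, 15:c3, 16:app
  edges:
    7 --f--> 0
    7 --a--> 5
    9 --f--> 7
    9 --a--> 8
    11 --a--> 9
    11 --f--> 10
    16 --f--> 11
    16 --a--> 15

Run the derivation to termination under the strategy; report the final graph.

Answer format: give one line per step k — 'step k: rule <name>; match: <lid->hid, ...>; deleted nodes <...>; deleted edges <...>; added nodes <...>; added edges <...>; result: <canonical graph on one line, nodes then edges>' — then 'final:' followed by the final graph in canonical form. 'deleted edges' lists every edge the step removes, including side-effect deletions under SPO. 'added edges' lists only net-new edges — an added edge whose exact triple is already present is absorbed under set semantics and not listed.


step 1: rule r1; match: 0->16, 1->11, 2->10, 3->9, 4->15; deleted nodes 10, 11; deleted edges (11,9,a); (11,10,f); (16,11,f); added nodes 17; added edges (16,17,f); (17,9,f); (17,15,a); result: nodes: 0:c1, 5:c1, 7:app, 8:c3, 9:app, 15:c3, 16:app, 17:app edges: (7,0,f); (7,5,a); (9,7,f); (9,8,a); (16,15,a); (16,17,f); (17,9,f); (17,15,a)
step 2: rule r4; match: 0->9, 1->7, 2->0, 3->5, 4->8; deleted nodes 0, 7; deleted edges (7,0,f); (7,5,a); (9,7,f); (9,8,a); added nodes (none); added edges (9,5,a); (9,8,f); result: nodes: 5:c1, 8:c3, 9:app, 15:c3, 16:app, 17:app edges: (9,5,a); (9,8,f); (16,15,a); (16,17,f); (17,9,f); (17,15,a)
step 3: rule r3; match: 0->17, 1->9, 2->8, 3->5, 4->15; deleted nodes 8, 9; deleted edges (9,5,a); (9,8,f); (17,9,f); (17,15,a); added nodes 18; added edges (17,5,f); (17,18,a); (18,15,a); (18,15,f); result: nodes: 5:c1, 15:c3, 16:app, 17:app, 18:app edges: (16,15,a); (16,17,f); (17,5,f); (17,18,a); (18,15,a); (18,15,f)
step 4: rule r4; match: 0->16, 1->17, 2->5, 3->18, 4->15; deleted nodes 5, 17; deleted edges (16,15,a); (16,17,f); (17,5,f); (17,18,a); added nodes (none); added edges (16,15,f); (16,18,a); result: nodes: 15:c3, 16:app, 18:app edges: (16,15,f); (16,18,a); (18,15,a); (18,15,f)
final:
nodes: 15:c3, 16:app, 18:app
edges: (16,15,f); (16,18,a); (18,15,a); (18,15,f)


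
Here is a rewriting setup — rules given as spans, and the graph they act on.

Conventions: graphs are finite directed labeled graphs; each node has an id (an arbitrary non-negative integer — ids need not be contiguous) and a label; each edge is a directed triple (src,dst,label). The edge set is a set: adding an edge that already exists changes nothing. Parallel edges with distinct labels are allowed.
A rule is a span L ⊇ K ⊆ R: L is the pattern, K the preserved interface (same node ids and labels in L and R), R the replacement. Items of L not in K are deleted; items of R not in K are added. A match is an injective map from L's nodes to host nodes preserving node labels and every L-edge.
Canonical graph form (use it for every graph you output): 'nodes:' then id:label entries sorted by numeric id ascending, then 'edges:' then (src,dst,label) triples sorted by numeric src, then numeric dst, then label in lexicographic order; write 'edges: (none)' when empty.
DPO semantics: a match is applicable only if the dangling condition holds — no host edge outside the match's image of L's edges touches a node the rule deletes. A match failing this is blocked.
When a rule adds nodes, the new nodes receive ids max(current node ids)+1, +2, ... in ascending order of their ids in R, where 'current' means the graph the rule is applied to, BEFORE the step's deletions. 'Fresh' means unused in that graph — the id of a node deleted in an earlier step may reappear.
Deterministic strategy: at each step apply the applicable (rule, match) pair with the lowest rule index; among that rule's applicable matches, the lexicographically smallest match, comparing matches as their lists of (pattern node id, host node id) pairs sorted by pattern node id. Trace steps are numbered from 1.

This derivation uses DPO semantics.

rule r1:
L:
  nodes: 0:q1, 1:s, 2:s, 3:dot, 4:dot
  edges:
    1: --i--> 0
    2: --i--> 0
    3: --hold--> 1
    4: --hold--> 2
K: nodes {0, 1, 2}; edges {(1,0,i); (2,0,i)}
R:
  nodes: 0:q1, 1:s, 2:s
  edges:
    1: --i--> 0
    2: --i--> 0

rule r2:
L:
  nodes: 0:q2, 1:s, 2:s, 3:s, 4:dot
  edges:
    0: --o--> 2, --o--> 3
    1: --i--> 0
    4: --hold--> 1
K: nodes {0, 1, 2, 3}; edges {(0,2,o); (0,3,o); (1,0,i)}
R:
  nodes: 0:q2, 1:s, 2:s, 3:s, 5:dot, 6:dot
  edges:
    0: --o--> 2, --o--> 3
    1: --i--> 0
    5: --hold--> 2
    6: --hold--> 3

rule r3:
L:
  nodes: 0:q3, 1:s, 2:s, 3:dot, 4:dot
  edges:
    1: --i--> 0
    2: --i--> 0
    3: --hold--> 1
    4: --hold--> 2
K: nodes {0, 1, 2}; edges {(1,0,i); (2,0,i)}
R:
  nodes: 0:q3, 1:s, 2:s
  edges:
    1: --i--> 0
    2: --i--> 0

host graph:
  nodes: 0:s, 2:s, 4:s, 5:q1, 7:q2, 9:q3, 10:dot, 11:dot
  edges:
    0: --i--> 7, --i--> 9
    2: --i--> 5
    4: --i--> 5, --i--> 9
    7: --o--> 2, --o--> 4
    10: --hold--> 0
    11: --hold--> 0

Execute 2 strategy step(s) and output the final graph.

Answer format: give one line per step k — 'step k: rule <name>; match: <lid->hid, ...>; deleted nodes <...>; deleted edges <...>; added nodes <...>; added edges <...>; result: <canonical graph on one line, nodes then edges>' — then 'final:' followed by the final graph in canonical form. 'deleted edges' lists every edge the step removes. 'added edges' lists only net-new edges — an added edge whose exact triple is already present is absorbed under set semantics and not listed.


step 1: rule r2; match: 0->7, 1->0, 2->2, 3->4, 4->10; deleted nodes 10; deleted edges (10,0,hold); added nodes 12, 13; added edges (12,2,hold); (13,4,hold); result: nodes: 0:s, 2:s, 4:s, 5:q1, 7:q2, 9:q3, 11:dot, 12:dot, 13:dot edges: (0,7,i); (0,9,i); (2,5,i); (4,5,i); (4,9,i); (7,2,o); (7,4,o); (11,0,hold); (12,2,hold); (13,4,hold)
step 2: rule r1; match: 0->5, 1->2, 2->4, 3->12, 4->13; deleted nodes 12, 13; deleted edges (12,2,hold); (13,4,hold); added nodes (none); added edges (none); result: nodes: 0:s, 2:s, 4:s, 5:q1, 7:q2, 9:q3, 11:dot edges: (0,7,i); (0,9,i); (2,5,i); (4,5,i); (4,9,i); (7,2,o); (7,4,o); (11,0,hold)
final:
nodes: 0:s, 2:s, 4:s, 5:q1, 7:q2, 9:q3, 11:dot
edges: (0,7,i); (0,9,i); (2,5,i); (4,5,i); (4,9,i); (7,2,o); (7,4,o); (11,0,hold)


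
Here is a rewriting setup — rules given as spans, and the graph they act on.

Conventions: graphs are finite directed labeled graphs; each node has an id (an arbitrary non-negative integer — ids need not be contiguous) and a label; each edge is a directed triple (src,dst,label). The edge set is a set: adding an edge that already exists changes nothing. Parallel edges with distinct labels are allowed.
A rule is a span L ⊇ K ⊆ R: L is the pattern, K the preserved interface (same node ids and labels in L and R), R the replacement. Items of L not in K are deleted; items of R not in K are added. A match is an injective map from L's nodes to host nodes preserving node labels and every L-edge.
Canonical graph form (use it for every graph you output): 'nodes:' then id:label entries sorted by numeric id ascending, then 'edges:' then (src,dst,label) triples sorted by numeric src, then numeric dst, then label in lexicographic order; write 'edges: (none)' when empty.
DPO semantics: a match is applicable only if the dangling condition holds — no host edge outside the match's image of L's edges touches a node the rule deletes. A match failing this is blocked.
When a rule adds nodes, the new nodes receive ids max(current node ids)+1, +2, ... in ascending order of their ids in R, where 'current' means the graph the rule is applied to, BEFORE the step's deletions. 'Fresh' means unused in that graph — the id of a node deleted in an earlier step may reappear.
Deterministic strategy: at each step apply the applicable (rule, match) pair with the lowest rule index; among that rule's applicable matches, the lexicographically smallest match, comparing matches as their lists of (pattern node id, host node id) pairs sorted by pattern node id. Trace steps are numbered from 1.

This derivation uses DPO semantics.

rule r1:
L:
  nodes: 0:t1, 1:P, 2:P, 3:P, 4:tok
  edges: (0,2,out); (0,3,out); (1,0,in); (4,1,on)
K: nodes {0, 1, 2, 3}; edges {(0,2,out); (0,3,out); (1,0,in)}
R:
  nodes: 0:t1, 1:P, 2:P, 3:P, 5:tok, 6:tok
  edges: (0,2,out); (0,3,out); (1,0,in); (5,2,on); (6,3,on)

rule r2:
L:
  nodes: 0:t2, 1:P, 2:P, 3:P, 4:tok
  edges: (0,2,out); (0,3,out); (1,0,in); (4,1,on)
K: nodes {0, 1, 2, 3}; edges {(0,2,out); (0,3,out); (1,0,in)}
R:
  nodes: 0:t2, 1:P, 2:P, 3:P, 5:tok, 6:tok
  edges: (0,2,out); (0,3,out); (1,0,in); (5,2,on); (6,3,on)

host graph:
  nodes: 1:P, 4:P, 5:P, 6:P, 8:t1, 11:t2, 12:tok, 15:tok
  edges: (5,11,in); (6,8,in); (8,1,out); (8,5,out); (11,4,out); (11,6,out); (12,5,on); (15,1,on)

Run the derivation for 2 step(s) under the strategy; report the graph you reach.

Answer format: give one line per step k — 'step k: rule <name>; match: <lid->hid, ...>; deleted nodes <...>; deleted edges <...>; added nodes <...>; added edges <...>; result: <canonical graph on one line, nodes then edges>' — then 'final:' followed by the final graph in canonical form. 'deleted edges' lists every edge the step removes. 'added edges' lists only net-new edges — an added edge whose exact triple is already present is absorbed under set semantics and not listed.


step 1: rule r2; match: 0->11, 1->5, 2->4, 3->6, 4->12; deleted nodes 12; deleted edges (12,5,on); added nodes 16, 17; added edges (16,4,on); (17,6,on); result: nodes: 1:P, 4:P, 5:P, 6:P, 8:t1, 11:t2, 15:tok, 16:tok, 17:tok edges: (5,11,in); (6,8,in); (8,1,out); (8,5,out); (11,4,out); (11,6,out); (15,1,on); (16,4,on); (17,6,on)
step 2: rule r1; match: 0->8, 1->6, 2->1, 3->5, 4->17; deleted nodes 17; deleted edges (17,6,on); added nodes 18, 19; added edges (18,1,on); (19,5,on); result: nodes: 1:P, 4:P, 5:P, 6:P, 8:t1, 11:t2, 15:tok, 16:tok, 18:tok, 19:tok edges: (5,11,in); (6,8,in); (8,1,out); (8,5,out); (11,4,out); (11,6,out); (15,1,on); (16,4,on); (18,1,on); (19,5,on)
final:
nodes: 1:P, 4:P, 5:P, 6:P, 8:t1, 11:t2, 15:tok, 16:tok, 18:tok, 19:tok
edges: (5,11,in); (6,8,in); (8,1,out); (8,5,out); (11,4,out); (11,6,out); (15,1,on); (16,4,on); (18,1,on); (19,5,on)


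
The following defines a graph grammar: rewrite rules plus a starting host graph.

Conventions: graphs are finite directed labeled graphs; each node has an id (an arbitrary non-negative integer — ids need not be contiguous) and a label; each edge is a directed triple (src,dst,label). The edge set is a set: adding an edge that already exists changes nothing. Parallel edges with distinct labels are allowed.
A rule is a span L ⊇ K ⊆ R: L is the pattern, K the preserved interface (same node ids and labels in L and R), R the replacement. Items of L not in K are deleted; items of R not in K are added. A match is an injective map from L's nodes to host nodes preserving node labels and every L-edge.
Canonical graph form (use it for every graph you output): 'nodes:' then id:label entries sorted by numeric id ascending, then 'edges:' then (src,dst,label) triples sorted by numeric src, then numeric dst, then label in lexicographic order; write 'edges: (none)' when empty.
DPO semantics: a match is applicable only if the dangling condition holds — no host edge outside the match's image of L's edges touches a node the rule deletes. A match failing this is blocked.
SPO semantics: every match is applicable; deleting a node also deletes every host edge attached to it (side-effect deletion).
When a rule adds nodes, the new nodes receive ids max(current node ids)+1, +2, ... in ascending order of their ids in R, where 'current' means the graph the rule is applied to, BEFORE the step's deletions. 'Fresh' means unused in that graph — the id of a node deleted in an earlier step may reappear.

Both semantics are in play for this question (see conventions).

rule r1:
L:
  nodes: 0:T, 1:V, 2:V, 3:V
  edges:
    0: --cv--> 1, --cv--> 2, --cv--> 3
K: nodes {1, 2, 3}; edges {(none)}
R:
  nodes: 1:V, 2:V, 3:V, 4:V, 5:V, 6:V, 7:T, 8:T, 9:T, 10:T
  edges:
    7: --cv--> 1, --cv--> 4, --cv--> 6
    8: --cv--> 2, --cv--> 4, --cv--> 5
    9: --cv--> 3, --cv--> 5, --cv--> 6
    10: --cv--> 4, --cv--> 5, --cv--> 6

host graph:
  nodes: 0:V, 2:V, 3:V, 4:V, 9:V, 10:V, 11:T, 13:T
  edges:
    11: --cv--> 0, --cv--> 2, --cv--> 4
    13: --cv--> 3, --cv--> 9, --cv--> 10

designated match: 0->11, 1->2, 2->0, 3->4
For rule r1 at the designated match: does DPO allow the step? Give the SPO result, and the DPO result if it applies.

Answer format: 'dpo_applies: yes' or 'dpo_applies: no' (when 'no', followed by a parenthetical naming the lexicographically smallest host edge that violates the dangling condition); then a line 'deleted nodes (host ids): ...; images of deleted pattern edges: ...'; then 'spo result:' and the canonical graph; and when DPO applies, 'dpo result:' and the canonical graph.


dpo_applies: yes
deleted nodes (host ids): 11; images of deleted pattern edges: (11,0,cv); (11,2,cv); (11,4,cv)
spo result:
nodes: 0:V, 2:V, 3:V, 4:V, 9:V, 10:V, 13:T, 14:V, 15:V, 16:V, 17:T, 18:T, 19:T, 20:T
edges: (13,3,cv); (13,9,cv); (13,10,cv); (17,2,cv); (17,14,cv); (17,16,cv); (18,0,cv); (18,14,cv); (18,15,cv); (19,4,cv); (19,15,cv); (19,16,cv); (20,14,cv); (20,15,cv); (20,16,cv)
dpo result:
nodes: 0:V, 2:V, 3:V, 4:V, 9:V, 10:V, 13:T, 14:V, 15:V, 16:V, 17:T, 18:T, 19:T, 20:T
edges: (13,3,cv); (13,9,cv); (13,10,cv); (17,2,cv); (17,14,cv); (17,16,cv); (18,0,cv); (18,14,cv); (18,15,cv); (19,4,cv); (19,15,cv); (19,16,cv); (20,14,cv); (20,15,cv); (20,16,cv)


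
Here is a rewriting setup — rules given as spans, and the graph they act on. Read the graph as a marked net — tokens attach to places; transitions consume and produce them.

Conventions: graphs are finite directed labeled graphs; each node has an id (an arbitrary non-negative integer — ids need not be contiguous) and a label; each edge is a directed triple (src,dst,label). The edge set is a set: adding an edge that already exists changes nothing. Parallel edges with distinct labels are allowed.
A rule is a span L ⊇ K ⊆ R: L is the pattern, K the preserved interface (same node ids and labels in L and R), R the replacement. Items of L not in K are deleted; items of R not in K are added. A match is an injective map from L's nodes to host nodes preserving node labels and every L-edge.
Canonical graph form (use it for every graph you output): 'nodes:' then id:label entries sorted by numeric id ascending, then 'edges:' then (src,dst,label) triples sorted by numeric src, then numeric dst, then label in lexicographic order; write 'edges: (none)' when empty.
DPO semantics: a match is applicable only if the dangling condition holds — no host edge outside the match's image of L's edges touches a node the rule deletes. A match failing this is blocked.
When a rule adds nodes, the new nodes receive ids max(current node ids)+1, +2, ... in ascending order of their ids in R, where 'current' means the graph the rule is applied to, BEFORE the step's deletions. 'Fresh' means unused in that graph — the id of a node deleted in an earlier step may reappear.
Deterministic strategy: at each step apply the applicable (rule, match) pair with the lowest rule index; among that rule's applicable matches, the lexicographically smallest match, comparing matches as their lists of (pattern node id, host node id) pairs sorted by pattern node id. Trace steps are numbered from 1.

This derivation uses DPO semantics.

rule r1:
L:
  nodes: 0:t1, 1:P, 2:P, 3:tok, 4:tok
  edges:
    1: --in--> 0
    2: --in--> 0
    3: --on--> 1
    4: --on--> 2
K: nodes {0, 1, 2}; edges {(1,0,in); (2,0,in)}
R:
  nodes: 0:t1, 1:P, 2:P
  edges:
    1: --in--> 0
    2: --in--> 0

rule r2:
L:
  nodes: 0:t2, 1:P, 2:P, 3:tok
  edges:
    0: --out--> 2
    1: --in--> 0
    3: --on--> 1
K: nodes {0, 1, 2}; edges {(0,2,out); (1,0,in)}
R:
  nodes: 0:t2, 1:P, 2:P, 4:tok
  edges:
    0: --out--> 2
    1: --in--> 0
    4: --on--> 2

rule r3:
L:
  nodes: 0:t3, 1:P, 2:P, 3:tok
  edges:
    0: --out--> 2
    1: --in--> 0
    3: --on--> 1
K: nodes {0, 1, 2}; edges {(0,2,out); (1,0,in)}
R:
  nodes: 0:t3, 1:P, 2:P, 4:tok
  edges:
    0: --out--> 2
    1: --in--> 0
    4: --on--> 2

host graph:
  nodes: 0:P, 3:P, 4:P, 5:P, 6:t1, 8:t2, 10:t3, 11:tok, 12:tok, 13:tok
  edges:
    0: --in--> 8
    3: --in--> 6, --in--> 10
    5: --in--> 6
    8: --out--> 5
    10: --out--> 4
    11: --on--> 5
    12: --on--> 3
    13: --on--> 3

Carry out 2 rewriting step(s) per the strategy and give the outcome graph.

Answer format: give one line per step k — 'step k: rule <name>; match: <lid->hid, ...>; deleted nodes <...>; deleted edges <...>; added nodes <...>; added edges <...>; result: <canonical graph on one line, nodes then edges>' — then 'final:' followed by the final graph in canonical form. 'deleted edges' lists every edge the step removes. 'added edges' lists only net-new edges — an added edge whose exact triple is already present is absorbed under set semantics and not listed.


step 1: rule r1; match: 0->6, 1->3, 2->5, 3->12, 4->11; deleted nodes 11, 12; deleted edges (11,5,on); (12,3,on); added nodes (none); added edges (none); result: nodes: 0:P, 3:P, 4:P, 5:P, 6:t1, 8:t2, 10:t3, 13:tok edges: (0,8,in); (3,6,in); (3,10,in); (5,6,in); (8,5,out); (10,4,out); (13,3,on)
step 2: rule r3; match: 0->10, 1->3, 2->4, 3->13; deleted nodes 13; deleted edges (13,3,on); added nodes 14; added edges (14,4,on); result: nodes: 0:P, 3:P, 4:P, 5:P, 6:t1, 8:t2, 10:t3, 14:tok edges: (0,8,in); (3,6,in); (3,10,in); (5,6,in); (8,5,out); (10,4,out); (14,4,on)
final:
nodes: 0:P, 3:P, 4:P, 5:P, 6:t1, 8:t2, 10:t3, 14:tok
edges: (0,8,in); (3,6,in); (3,10,in); (5,6,in); (8,5,out); (10,4,out); (14,4,on)


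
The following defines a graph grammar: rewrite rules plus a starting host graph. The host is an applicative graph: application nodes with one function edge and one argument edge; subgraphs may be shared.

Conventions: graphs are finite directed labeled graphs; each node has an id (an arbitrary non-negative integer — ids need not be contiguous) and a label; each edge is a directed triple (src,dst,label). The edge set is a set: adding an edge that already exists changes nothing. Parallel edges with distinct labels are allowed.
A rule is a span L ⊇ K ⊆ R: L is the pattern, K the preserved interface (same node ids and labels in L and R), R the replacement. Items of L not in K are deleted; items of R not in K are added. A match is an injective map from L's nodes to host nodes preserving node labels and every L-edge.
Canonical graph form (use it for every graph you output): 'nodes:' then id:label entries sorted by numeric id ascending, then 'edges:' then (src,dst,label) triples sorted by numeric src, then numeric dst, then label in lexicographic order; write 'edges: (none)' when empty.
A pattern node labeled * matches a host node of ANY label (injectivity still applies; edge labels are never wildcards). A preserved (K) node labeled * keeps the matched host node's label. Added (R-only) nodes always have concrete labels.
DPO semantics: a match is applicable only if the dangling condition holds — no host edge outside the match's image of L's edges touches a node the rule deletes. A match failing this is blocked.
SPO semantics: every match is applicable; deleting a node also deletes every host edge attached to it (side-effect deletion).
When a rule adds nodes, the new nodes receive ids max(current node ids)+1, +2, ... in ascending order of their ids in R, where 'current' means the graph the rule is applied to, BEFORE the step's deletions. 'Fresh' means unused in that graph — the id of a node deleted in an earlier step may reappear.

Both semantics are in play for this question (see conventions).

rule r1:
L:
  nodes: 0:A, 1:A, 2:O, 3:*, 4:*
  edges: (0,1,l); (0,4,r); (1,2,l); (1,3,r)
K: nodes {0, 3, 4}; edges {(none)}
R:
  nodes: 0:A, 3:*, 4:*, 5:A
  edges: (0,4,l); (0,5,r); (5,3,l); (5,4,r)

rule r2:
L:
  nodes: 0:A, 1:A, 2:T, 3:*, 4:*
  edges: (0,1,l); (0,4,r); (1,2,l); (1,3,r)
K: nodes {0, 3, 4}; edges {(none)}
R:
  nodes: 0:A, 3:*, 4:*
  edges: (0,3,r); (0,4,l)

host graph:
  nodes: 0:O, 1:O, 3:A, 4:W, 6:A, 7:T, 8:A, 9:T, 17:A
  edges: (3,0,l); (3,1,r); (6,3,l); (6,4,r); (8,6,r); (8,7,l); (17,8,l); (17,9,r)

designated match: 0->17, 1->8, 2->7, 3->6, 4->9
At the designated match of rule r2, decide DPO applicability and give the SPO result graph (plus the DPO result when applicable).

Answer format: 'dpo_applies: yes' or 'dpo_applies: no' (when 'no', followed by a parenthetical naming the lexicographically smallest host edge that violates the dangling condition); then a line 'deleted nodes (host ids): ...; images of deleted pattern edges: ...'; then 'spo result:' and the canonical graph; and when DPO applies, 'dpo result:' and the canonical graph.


dpo_applies: yes
deleted nodes (host ids): 7, 8; images of deleted pattern edges: (8,6,r); (8,7,l); (17,8,l); (17,9,r)
spo result:
nodes: 0:O, 1:O, 3:A, 4:W, 6:A, 9:T, 17:A
edges: (3,0,l); (3,1,r); (6,3,l); (6,4,r); (17,6,r); (17,9,l)
dpo result:
nodes: 0:O, 1:O, 3:A, 4:W, 6:A, 9:T, 17:A
edges: (3,0,l); (3,1,r); (6,3,l); (6,4,r); (17,6,r); (17,9,l)


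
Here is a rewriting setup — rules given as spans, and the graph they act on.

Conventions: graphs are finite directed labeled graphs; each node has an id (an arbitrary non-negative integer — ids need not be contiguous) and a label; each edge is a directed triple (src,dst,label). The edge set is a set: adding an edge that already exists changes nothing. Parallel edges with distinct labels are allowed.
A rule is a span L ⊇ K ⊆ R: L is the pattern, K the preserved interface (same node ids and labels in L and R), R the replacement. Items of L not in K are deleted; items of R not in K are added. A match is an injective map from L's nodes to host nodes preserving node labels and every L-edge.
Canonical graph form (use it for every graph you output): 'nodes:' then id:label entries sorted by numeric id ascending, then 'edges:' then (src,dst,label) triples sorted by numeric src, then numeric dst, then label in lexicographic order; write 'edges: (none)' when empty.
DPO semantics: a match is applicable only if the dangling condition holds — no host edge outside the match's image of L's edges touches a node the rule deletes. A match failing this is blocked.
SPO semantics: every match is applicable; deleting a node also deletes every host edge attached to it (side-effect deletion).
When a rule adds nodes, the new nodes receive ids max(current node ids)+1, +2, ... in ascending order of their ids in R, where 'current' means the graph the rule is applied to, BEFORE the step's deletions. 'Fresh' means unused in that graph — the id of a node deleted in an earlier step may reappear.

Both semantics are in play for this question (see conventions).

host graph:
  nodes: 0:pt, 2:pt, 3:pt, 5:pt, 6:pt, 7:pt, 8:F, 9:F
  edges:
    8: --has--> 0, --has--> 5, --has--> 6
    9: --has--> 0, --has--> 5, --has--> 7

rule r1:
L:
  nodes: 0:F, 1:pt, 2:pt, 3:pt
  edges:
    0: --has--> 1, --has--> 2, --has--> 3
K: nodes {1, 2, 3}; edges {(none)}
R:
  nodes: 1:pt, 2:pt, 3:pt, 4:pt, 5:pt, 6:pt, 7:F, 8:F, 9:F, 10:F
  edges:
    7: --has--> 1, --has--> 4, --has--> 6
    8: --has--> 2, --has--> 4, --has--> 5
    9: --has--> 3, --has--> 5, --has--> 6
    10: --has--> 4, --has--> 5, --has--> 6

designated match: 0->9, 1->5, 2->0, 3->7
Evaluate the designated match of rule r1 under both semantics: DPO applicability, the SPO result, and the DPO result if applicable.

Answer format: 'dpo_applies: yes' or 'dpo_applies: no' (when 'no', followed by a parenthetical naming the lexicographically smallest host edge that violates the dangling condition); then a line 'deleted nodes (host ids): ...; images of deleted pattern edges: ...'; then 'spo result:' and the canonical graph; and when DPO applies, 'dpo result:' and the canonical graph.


dpo_applies: yes
deleted nodes (host ids): 9; images of deleted pattern edges: (9,0,has); (9,5,has); (9,7,has)
spo result:
nodes: 0:pt, 2:pt, 3:pt, 5:pt, 6:pt, 7:pt, 8:F, 10:pt, 11:pt, 12:pt, 13:F, 14:F, 15:F, 16:F
edges: (8,0,has); (8,5,has); (8,6,has); (13,5,has); (13,10,has); (13,12,has); (14,0,has); (14,10,has); (14,11,has); (15,7,has); (15,11,has); (15,12,has); (16,10,has); (16,11,has); (16,12,has)
dpo result:
nodes: 0:pt, 2:pt, 3:pt, 5:pt, 6:pt, 7:pt, 8:F, 10:pt, 11:pt, 12:pt, 13:F, 14:F, 15:F, 16:F
edges: (8,0,has); (8,5,has); (8,6,has); (13,5,has); (13,10,has); (13,12,has); (14,0,has); (14,10,has); (14,11,has); (15,7,has); (15,11,has); (15,12,has); (16,10,has); (16,11,has); (16,12,has)


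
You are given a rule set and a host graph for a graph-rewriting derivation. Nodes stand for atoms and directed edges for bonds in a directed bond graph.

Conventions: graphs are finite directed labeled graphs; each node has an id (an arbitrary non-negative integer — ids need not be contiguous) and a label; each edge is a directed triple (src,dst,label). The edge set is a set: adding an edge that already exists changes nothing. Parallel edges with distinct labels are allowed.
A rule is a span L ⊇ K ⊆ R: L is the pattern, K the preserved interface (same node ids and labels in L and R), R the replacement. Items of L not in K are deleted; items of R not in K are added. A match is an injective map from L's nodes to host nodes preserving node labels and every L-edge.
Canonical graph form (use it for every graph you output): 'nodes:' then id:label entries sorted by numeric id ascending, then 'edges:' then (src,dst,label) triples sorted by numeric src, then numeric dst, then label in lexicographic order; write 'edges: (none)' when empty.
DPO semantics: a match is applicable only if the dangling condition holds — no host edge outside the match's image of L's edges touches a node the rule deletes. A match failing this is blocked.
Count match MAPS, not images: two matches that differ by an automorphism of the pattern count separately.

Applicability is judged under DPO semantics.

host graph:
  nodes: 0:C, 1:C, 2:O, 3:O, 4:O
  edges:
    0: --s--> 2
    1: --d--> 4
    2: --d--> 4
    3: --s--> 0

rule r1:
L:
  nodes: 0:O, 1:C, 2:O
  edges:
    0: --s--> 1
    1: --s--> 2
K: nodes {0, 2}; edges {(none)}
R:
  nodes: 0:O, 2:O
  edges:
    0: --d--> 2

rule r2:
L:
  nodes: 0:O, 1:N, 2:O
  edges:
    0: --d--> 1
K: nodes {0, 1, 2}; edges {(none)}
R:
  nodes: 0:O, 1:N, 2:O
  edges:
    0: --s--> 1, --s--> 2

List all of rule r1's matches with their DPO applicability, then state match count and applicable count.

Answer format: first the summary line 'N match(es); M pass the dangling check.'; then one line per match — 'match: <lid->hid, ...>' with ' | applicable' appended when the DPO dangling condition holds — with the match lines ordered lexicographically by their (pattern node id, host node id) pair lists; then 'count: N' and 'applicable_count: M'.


1 match(es); 1 pass the dangling check.
match: 0->3, 1->0, 2->2 | applicable
count: 1
applicable_count: 1


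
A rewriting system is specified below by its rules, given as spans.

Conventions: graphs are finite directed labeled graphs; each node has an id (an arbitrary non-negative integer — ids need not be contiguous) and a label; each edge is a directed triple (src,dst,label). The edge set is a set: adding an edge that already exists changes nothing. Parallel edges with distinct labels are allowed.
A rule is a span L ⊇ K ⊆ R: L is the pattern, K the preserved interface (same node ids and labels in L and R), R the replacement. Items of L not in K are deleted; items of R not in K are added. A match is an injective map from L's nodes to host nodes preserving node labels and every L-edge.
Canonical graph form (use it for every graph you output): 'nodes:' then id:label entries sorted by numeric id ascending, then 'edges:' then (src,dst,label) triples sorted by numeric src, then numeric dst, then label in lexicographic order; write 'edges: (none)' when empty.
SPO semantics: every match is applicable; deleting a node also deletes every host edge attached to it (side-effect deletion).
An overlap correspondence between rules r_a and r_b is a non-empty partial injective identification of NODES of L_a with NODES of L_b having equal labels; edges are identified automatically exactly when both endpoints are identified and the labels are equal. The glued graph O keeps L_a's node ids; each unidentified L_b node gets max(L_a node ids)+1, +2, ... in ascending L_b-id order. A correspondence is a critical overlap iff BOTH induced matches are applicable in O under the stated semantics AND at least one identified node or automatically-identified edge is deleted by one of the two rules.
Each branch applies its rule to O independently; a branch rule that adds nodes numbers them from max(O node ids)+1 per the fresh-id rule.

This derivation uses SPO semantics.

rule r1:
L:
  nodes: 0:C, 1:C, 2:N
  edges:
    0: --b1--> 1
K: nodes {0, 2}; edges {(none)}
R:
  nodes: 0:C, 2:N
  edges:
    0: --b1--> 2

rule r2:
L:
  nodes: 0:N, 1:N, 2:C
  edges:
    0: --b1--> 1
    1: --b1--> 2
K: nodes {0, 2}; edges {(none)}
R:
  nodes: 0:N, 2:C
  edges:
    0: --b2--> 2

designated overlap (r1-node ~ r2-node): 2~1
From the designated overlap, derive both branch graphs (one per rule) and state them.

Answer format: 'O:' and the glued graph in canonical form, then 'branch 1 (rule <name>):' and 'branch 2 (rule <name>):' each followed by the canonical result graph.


O:
nodes: 0:C, 1:C, 2:N, 3:N, 4:C
edges: (0,1,b1); (2,4,b1); (3,2,b1)
branch 1 (rule r1):
nodes: 0:C, 2:N, 3:N, 4:C
edges: (0,2,b1); (2,4,b1); (3,2,b1)
branch 2 (rule r2):
nodes: 0:C, 1:C, 3:N, 4:C
edges: (0,1,b1); (3,4,b2)


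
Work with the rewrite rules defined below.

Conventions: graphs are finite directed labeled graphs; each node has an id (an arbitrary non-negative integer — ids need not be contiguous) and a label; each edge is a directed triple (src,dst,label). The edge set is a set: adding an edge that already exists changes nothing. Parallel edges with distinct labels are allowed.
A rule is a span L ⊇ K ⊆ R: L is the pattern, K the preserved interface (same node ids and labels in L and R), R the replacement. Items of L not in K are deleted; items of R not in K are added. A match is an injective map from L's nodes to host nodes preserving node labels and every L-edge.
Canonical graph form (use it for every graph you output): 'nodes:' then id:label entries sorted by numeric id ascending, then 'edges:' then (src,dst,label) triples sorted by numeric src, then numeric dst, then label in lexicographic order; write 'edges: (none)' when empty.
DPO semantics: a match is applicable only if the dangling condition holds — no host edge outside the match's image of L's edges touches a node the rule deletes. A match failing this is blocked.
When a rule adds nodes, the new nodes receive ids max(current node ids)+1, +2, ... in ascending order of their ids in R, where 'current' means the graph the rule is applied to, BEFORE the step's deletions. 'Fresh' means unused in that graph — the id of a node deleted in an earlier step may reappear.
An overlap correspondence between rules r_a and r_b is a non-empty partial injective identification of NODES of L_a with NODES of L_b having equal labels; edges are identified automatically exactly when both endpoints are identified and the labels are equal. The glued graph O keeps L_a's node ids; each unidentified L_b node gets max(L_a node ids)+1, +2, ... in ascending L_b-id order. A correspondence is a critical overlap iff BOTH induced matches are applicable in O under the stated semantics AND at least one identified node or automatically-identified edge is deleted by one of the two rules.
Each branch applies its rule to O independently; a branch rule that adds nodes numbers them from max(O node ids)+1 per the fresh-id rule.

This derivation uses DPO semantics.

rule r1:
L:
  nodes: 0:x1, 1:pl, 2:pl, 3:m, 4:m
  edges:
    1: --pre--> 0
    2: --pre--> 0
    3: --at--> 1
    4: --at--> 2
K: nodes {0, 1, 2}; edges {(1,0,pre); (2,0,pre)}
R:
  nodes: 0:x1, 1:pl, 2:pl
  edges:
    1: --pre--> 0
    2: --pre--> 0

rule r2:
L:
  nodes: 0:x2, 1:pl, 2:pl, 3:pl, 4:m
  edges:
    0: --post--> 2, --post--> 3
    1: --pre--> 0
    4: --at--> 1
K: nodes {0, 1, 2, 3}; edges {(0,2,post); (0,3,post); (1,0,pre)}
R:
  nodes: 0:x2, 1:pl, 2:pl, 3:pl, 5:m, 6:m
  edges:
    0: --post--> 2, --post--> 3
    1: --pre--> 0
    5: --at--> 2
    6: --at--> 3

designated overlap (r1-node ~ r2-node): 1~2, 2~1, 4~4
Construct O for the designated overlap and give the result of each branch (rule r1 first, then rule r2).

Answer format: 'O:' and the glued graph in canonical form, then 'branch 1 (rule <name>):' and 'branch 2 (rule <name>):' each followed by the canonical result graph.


O:
nodes: 0:x1, 1:pl, 2:pl, 3:m, 4:m, 5:x2, 6:pl
edges: (1,0,pre); (2,0,pre); (2,5,pre); (3,1,at); (4,2,at); (5,1,post); (5,6,post)
branch 1 (rule r1):
nodes: 0:x1, 1:pl, 2:pl, 5:x2, 6:pl
edges: (1,0,pre); (2,0,pre); (2,5,pre); (5,1,post); (5,6,post)
branch 2 (rule r2):
nodes: 0:x1, 1:pl, 2:pl, 3:m, 5:x2, 6:pl, 7:m, 8:m
edges: (1,0,pre); (2,0,pre); (2,5,pre); (3,1,at); (5,1,post); (5,6,post); (7,1,at); (8,6,at)


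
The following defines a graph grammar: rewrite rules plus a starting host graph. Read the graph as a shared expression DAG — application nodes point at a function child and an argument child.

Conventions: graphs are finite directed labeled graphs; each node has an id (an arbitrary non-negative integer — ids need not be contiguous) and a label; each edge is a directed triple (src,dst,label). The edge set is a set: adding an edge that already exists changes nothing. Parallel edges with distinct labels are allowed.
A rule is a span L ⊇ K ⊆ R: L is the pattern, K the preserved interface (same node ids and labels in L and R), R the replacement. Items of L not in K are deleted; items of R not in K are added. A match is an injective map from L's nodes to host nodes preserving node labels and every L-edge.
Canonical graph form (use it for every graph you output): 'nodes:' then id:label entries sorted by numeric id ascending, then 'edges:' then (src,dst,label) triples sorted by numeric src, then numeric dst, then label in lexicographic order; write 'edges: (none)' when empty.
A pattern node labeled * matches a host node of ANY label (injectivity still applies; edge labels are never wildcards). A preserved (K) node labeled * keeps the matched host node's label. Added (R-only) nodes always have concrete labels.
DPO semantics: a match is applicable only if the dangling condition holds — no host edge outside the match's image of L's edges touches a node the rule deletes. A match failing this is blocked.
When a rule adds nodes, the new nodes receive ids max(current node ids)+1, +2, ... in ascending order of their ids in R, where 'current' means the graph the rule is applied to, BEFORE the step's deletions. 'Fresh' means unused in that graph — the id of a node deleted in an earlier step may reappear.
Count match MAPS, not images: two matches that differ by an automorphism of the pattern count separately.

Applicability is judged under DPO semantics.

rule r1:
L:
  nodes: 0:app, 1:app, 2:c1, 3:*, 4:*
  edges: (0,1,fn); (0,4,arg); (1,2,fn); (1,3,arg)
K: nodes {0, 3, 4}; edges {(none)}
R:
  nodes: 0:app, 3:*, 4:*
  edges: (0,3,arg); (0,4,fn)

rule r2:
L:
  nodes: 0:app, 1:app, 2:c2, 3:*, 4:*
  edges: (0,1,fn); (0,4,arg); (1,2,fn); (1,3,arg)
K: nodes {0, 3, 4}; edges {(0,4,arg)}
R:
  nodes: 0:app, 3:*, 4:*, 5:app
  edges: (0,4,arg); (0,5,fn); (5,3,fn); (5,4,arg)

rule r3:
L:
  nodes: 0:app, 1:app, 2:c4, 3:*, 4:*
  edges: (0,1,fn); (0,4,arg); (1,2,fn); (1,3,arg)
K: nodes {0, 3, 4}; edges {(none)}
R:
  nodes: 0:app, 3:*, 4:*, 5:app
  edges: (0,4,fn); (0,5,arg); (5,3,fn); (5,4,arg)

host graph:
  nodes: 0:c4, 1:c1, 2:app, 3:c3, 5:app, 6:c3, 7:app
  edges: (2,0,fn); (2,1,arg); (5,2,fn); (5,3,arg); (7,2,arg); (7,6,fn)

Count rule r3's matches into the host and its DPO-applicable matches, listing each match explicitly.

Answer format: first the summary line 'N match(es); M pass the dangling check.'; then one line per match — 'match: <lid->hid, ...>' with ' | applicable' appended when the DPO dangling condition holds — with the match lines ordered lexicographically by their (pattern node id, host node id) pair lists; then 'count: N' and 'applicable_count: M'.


1 match(es); 0 pass the dangling check.
match: 0->5, 1->2, 2->0, 3->1, 4->3
count: 1
applicable_count: 0


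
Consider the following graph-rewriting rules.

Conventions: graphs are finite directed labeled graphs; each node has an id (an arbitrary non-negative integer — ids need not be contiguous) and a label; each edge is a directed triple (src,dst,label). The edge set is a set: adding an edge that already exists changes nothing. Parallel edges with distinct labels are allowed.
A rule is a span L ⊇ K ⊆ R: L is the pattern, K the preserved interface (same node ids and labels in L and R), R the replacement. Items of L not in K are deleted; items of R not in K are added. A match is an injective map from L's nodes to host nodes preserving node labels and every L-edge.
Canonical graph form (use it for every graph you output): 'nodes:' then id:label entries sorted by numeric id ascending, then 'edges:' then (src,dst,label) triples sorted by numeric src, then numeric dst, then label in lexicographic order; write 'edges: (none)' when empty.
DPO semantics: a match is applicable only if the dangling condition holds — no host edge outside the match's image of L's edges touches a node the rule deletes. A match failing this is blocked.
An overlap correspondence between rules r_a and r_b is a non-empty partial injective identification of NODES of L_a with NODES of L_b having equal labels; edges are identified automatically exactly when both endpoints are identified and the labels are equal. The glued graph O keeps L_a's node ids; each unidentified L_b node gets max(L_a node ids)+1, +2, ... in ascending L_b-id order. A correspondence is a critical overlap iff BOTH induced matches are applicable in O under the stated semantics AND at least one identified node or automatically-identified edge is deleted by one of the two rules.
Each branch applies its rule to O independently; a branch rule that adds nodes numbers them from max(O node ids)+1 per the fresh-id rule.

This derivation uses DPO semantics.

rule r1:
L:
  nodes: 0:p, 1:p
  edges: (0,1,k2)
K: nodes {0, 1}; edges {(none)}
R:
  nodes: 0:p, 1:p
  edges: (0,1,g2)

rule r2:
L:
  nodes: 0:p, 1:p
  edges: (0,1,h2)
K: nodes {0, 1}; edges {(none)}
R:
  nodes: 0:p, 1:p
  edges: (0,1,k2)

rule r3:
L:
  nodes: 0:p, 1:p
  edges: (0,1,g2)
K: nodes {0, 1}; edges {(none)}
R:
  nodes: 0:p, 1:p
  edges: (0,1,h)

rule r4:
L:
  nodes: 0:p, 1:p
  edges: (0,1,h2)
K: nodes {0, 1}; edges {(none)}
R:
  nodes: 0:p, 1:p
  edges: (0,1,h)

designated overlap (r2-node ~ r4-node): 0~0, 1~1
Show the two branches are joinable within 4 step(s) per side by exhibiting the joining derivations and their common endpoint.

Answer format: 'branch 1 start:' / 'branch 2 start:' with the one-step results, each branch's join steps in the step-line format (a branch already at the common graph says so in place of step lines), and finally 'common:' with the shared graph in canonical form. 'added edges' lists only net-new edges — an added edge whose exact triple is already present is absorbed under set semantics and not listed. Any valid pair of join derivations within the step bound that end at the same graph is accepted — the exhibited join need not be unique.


branch 1 start:
nodes: 0:p, 1:p
edges: (0,1,k2)
branch 2 start:
nodes: 0:p, 1:p
edges: (0,1,h)
branch 1 step 1: rule r1; match: 0->0, 1->1; deleted nodes (none); deleted edges (0,1,k2); added nodes (none); added edges (0,1,g2); result: nodes: 0:p, 1:p edges: (0,1,g2)
branch 1 step 2: rule r3; match: 0->0, 1->1; deleted nodes (none); deleted edges (0,1,g2); added nodes (none); added edges (0,1,h); result: nodes: 0:p, 1:p edges: (0,1,h)
branch 2: already at the common graph (0 steps)
common:
nodes: 0:p, 1:p
edges: (0,1,h)
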